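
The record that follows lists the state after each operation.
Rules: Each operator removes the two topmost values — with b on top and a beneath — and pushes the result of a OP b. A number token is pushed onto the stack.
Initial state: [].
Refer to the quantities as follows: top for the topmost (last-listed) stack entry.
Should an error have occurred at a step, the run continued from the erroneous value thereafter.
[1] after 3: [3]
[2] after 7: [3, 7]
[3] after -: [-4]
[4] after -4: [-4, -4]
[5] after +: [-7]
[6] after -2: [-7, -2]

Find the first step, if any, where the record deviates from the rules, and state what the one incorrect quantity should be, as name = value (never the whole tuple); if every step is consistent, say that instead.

step 5, top = -8

Recomputing the run from the initial state:
step 1: [3]
step 2: [3, 7]
step 3: [-4]
step 4: [-4, -4]
step 5: [-8]
step 6: [-8, -2]
The first disagreement with the record is at step 5, where the value should be top = -8.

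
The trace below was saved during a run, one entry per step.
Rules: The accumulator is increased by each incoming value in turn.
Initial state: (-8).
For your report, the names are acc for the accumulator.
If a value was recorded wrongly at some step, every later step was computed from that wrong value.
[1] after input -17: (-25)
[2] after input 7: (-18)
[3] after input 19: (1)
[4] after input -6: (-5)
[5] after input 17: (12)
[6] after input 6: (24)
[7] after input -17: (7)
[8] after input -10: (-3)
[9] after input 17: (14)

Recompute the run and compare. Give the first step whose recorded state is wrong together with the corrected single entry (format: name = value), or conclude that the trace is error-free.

1. acc = -8 + -17 = -25 (agrees with the trace)
2. acc = -25 + 7 = -18 (no discrepancy)
3. acc = -18 + 19 = 1 (confirmed correct)
4. acc = 1 + -6 = -5 (same as recorded)
5. acc = -5 + 17 = 12 (no discrepancy)
6. acc = 12 + 6 = 18 (the trace has a different value)
Step 6 is the first one off; corrected, acc = 18.

step 6, acc = 18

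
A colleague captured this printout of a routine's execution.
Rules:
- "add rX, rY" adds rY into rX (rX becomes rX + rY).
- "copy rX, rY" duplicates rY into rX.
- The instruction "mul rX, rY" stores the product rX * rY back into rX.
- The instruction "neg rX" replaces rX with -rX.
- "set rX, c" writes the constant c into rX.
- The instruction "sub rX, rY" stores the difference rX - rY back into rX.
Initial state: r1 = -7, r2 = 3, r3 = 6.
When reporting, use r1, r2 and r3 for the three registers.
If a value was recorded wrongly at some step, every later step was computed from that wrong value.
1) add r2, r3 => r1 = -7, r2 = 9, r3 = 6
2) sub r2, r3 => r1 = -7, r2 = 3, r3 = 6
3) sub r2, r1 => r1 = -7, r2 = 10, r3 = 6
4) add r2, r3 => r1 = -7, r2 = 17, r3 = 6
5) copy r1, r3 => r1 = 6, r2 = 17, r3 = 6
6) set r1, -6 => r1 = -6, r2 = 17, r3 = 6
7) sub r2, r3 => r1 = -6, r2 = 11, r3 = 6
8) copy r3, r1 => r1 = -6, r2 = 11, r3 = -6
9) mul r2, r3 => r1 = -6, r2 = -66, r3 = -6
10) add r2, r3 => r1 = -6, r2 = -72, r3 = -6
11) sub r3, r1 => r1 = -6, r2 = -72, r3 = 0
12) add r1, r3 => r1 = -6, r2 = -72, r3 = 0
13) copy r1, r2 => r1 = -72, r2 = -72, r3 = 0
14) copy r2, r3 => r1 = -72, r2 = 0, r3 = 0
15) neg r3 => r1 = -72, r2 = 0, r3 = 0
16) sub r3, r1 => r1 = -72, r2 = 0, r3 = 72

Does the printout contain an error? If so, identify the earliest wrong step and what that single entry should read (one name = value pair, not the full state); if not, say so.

1. r2 = 3 + 6 = 9 (in agreement)
2. r2 = 9 - 6 = 3 (agrees with the printout)
3. r2 = 3 - -7 = 10 (in agreement)
4. r2 = 10 + 6 = 16 (a discrepancy with the printout)
First incorrect step: 4; the correct value is r2 = 16.

step 4, r2 = 16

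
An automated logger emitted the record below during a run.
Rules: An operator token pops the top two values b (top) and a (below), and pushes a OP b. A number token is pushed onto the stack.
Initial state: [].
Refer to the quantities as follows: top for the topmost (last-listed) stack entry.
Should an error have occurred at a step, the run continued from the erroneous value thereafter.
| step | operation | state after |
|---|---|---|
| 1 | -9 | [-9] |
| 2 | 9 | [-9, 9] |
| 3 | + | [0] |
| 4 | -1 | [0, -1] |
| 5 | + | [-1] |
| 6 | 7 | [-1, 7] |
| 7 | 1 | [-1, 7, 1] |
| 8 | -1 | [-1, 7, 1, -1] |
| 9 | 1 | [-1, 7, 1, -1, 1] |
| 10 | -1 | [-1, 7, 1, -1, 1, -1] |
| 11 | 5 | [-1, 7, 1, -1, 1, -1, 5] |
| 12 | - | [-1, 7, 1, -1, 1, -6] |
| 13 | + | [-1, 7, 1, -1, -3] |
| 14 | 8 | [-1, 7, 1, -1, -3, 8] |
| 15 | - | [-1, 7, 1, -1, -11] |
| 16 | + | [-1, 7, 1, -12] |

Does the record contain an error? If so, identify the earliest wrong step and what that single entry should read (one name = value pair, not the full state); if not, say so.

step 13, top = -5

Recomputing the run from the initial state:
step 1: [-9]
step 2: [-9, 9]
step 3: [0]
step 4: [0, -1]
step 5: [-1]
step 6: [-1, 7]
step 7: [-1, 7, 1]
step 8: [-1, 7, 1, -1]
step 9: [-1, 7, 1, -1, 1]
step 10: [-1, 7, 1, -1, 1, -1]
step 11: [-1, 7, 1, -1, 1, -1, 5]
step 12: [-1, 7, 1, -1, 1, -6]
step 13: [-1, 7, 1, -1, -5]
step 14: [-1, 7, 1, -1, -5, 8]
step 15: [-1, 7, 1, -1, -13]
step 16: [-1, 7, 1, -14]
The first disagreement with the record is at step 13, where the value should be top = -5.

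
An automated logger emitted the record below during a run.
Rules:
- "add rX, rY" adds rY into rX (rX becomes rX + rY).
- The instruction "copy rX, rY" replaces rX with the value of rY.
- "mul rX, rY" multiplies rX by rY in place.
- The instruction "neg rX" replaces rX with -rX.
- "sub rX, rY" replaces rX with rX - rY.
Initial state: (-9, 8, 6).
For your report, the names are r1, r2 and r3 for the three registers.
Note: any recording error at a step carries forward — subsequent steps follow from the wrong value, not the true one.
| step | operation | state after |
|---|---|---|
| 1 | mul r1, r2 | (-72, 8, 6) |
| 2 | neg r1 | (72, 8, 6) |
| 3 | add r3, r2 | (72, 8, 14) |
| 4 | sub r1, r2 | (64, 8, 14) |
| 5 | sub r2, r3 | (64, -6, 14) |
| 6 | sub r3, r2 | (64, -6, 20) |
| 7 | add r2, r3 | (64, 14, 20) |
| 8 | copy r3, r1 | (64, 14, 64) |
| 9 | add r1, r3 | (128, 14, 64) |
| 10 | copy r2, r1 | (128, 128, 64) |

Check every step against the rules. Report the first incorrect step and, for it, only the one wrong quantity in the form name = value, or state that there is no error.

1. r1 = -9 * 8 = -72 (in agreement)
2. r1 = -(-72) = 72 (agrees with the record)
3. r3 = 6 + 8 = 14 (consistent with the record)
4. r1 = 72 - 8 = 64 (no discrepancy)
5. r2 = 8 - 14 = -6 (in agreement)
6. r3 = 14 - -6 = 20 (confirmed correct)
7. r2 = -6 + 20 = 14 (confirmed correct)
8. r3 = 64 (checks out)
9. r1 = 64 + 64 = 128 (agrees with the record)
10. r2 = 128 (same as recorded)
Nothing is out of place; the run is error-free.

no error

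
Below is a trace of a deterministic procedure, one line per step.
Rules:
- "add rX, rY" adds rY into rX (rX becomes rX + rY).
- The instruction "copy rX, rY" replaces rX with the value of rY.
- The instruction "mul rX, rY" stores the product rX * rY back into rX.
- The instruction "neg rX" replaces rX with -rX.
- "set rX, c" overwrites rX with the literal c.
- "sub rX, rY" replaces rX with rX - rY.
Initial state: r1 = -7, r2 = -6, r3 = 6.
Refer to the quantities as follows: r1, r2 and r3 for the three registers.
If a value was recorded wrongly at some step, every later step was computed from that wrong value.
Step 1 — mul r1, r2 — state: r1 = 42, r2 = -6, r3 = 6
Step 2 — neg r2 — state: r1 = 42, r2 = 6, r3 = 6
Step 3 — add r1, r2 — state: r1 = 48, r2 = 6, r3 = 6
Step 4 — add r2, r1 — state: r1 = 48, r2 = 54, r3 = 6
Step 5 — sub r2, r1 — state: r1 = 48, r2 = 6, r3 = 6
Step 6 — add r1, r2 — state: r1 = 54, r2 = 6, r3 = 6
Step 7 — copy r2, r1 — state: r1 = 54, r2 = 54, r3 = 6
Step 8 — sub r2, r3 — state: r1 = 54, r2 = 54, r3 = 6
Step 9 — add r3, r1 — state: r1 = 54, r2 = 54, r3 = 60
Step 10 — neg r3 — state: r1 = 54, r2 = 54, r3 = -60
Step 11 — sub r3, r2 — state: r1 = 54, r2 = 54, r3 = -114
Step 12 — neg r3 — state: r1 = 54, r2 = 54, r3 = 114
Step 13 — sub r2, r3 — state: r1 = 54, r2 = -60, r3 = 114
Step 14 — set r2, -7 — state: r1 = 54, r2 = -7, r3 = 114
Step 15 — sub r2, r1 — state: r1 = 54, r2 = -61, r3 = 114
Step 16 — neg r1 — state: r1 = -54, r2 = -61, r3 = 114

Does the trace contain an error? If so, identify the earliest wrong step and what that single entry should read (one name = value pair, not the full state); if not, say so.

step 8, r2 = 48

Step 1: r1 = -7 * -6 = 42 — checks out.
Step 2: r2 = -(-6) = 6 — checks out.
Step 3: r1 = 42 + 6 = 48 — in agreement.
Step 4: r2 = 6 + 48 = 54 — agrees with the trace.
Step 5: r2 = 54 - 48 = 6 — no discrepancy.
Step 6: r1 = 48 + 6 = 54 — confirmed correct.
Step 7: r2 = 54 — exactly as logged.
Step 8: r2 = 54 - 6 = 48 — the trace has a different value.
The audit stops at step 8: the recorded entry is wrong and should be r2 = 48.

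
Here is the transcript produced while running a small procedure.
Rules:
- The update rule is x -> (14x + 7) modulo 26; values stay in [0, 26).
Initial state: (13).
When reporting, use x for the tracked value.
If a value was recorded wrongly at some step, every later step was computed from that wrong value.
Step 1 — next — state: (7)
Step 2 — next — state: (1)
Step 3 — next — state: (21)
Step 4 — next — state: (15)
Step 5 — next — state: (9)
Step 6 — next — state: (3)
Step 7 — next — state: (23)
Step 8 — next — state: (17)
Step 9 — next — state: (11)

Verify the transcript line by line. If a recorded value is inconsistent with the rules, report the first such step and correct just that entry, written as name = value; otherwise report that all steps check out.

no error

Recomputing the run from the initial state:
step 1: x = 7
step 2: x = 1
step 3: x = 21
step 4: x = 15
step 5: x = 9
step 6: x = 3
step 7: x = 23
step 8: x = 17
step 9: x = 11
This matches the transcript at every step.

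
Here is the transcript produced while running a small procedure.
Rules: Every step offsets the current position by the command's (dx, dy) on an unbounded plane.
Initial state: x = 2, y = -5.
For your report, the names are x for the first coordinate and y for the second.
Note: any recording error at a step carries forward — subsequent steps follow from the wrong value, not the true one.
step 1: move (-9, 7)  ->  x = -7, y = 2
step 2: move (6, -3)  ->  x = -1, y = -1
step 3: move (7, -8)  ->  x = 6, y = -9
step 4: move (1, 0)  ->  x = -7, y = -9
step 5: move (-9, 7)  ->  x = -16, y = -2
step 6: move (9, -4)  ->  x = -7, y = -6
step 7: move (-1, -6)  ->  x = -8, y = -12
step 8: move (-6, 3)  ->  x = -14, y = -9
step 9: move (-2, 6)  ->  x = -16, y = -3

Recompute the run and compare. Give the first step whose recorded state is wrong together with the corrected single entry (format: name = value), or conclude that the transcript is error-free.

Step 1: x = 2 + (-9) = -7, y = -5 + (7) = 2 — no discrepancy.
Step 2: x = -7 + (6) = -1, y = 2 + (-3) = -1 — same as recorded.
Step 3: x = -1 + (7) = 6, y = -1 + (-8) = -9 — verified.
Step 4: x = 6 + (1) = 7, y = -9 + (0) = -9 — this is not what the transcript shows.
Conclusion: step 4 carries the first error; the entry should be x = 7.

step 4, x = 7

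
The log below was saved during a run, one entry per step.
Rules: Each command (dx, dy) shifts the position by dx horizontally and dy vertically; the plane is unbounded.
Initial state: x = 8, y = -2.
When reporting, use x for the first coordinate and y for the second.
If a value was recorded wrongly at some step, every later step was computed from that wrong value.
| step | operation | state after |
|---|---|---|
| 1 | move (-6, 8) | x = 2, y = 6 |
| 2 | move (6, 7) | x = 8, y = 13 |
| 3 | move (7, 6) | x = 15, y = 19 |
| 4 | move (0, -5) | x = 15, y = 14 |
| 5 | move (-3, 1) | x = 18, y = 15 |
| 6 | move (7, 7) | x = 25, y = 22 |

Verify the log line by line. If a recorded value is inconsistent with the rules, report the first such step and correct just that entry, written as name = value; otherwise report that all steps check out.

step 5, x = 12

step 1: x = 8 + (-6) = 2, y = -2 + (8) = 6 -> checks out
step 2: x = 2 + (6) = 8, y = 6 + (7) = 13 -> no discrepancy
step 3: x = 8 + (7) = 15, y = 13 + (6) = 19 -> agrees with the log
step 4: x = 15 + (0) = 15, y = 19 + (-5) = 14 -> matches
step 5: x = 15 + (-3) = 12, y = 14 + (1) = 15 -> a discrepancy with the log
The audit stops at step 5: the recorded entry is wrong and should be x = 12.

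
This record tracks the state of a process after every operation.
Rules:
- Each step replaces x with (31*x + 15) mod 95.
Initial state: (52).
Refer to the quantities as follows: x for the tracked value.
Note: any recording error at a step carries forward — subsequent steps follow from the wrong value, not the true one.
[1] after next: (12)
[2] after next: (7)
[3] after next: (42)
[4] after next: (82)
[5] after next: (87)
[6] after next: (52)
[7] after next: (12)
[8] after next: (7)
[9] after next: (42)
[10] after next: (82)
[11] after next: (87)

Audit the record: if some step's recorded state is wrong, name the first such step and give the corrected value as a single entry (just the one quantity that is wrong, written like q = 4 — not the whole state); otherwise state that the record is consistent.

Recomputing the run from the initial state:
step 1: x = 12
step 2: x = 7
step 3: x = 42
step 4: x = 82
step 5: x = 87
step 6: x = 52
step 7: x = 12
step 8: x = 7
step 9: x = 42
step 10: x = 82
step 11: x = 87
This matches the record at every step.

no error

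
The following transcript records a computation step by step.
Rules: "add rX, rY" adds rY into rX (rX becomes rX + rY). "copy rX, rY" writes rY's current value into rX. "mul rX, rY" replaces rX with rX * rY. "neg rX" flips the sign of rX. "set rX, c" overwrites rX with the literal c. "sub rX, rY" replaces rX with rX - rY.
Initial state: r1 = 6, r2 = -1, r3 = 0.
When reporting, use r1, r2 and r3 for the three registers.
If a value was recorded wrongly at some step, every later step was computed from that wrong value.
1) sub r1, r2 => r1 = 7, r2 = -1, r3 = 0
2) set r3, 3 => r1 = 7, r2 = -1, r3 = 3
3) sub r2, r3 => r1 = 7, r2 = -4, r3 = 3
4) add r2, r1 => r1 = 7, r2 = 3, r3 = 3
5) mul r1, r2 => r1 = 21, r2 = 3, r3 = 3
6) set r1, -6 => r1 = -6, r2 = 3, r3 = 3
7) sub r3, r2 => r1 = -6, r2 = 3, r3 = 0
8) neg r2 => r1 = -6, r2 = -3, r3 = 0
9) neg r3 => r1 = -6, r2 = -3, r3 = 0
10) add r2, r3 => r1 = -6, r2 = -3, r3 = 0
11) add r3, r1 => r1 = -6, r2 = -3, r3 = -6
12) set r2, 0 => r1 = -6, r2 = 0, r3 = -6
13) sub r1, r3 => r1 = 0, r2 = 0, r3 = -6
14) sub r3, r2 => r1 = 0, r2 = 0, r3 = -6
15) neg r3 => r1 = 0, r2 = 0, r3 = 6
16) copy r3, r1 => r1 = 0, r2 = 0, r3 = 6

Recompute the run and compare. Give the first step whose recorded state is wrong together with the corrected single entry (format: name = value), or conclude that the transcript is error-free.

step 16, r3 = 0

1. r1 = 6 - -1 = 7 (no discrepancy)
2. r3 = 3 (same as recorded)
3. r2 = -1 - 3 = -4 (no discrepancy)
4. r2 = -4 + 7 = 3 (no discrepancy)
5. r1 = 7 * 3 = 21 (checks out)
6. r1 = -6 (exactly as logged)
7. r3 = 3 - 3 = 0 (matches)
8. r2 = -(3) = -3 (checks out)
9. r3 = -(0) = 0 (exactly as logged)
10. r2 = -3 + 0 = -3 (exactly as logged)
11. r3 = 0 + -6 = -6 (consistent with the transcript)
12. r2 = 0 (no discrepancy)
13. r1 = -6 - -6 = 0 (exactly as logged)
14. r3 = -6 - 0 = -6 (checks out)
15. r3 = -(-6) = 6 (consistent with the transcript)
16. r3 = 0 (the entry is off here)
Step 16 is the first one off; corrected, r3 = 0.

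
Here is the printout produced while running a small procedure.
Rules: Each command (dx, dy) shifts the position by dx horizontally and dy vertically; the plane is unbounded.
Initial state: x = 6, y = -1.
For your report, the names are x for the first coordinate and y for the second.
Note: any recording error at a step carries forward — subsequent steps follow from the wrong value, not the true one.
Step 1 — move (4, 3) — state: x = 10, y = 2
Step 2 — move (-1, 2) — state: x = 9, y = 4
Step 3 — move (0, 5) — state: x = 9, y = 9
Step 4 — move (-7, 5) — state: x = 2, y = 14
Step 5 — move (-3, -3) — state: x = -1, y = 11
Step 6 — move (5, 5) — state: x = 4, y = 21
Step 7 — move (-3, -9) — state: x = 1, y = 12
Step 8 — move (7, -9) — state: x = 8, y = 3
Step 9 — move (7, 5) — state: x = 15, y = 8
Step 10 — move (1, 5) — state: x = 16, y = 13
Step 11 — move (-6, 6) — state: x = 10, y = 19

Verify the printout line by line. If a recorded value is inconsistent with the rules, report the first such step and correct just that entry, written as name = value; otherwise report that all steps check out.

step 1: x = 6 + (4) = 10, y = -1 + (3) = 2 -> no discrepancy
step 2: x = 10 + (-1) = 9, y = 2 + (2) = 4 -> verified
step 3: x = 9 + (0) = 9, y = 4 + (5) = 9 -> verified
step 4: x = 9 + (-7) = 2, y = 9 + (5) = 14 -> consistent with the printout
step 5: x = 2 + (-3) = -1, y = 14 + (-3) = 11 -> consistent with the printout
step 6: x = -1 + (5) = 4, y = 11 + (5) = 16 -> the printout disagrees here
So the first discrepancy is step 6, where the right value is y = 16.

step 6, y = 16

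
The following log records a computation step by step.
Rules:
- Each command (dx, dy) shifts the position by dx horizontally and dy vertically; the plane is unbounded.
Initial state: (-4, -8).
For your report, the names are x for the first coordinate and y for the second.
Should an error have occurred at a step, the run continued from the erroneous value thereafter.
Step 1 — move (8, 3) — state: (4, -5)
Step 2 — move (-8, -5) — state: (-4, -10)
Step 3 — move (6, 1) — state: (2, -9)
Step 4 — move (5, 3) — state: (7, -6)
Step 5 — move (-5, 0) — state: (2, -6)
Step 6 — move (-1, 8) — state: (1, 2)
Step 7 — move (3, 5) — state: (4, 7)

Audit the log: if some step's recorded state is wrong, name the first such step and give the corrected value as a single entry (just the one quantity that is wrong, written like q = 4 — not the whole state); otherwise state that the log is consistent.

step 1: x = -4 + (8) = 4, y = -8 + (3) = -5 -> exactly as logged
step 2: x = 4 + (-8) = -4, y = -5 + (-5) = -10 -> no discrepancy
step 3: x = -4 + (6) = 2, y = -10 + (1) = -9 -> matches
step 4: x = 2 + (5) = 7, y = -9 + (3) = -6 -> checks out
step 5: x = 7 + (-5) = 2, y = -6 + (0) = -6 -> no discrepancy
step 6: x = 2 + (-1) = 1, y = -6 + (8) = 2 -> same as recorded
step 7: x = 1 + (3) = 4, y = 2 + (5) = 7 -> matches
Nothing is out of place; the run is error-free.

no error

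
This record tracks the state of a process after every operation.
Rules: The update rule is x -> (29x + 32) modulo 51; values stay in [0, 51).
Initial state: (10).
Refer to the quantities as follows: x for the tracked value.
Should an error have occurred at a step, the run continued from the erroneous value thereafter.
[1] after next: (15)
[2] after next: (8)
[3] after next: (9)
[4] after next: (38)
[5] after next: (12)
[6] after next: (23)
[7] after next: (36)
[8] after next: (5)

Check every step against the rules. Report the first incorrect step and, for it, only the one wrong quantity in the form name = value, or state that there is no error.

1. x = (29*10 + 32) mod 51 = 16 (first mismatch against the record)
So the first discrepancy is step 1, where the right value is x = 16.

step 1, x = 16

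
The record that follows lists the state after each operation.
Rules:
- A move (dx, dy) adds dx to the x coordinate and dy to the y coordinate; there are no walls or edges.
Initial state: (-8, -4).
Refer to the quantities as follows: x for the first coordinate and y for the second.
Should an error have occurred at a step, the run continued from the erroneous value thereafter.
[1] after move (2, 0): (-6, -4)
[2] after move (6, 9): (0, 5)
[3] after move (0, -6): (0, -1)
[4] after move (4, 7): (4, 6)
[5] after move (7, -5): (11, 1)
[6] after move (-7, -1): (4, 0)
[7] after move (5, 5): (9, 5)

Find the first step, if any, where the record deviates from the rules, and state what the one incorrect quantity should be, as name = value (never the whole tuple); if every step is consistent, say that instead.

Step 1: x = -8 + (2) = -6, y = -4 + (0) = -4 — same as recorded.
Step 2: x = -6 + (6) = 0, y = -4 + (9) = 5 — verified.
Step 3: x = 0 + (0) = 0, y = 5 + (-6) = -1 — no discrepancy.
Step 4: x = 0 + (4) = 4, y = -1 + (7) = 6 — agrees with the record.
Step 5: x = 4 + (7) = 11, y = 6 + (-5) = 1 — agrees with the record.
Step 6: x = 11 + (-7) = 4, y = 1 + (-1) = 0 — consistent with the record.
Step 7: x = 4 + (5) = 9, y = 0 + (5) = 5 — confirmed correct.
The recomputation confirms every line.

no error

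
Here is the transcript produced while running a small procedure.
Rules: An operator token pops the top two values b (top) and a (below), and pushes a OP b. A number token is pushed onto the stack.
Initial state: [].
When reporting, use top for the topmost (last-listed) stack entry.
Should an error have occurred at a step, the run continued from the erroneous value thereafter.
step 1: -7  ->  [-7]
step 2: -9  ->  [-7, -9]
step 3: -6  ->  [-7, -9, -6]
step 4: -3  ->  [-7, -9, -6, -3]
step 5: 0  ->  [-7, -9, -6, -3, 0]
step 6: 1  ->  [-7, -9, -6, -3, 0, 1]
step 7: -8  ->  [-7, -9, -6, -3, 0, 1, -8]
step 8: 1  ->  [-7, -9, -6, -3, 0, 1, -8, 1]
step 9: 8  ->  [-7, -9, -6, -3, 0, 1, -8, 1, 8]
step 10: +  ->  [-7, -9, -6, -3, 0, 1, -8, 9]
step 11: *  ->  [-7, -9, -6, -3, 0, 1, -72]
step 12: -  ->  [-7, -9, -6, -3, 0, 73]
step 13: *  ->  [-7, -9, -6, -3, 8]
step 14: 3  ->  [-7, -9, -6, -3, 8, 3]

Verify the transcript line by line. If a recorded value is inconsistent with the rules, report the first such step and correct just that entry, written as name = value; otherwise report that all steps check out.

step 13, top = 0

step 1: push -7: top = -7 -> same as recorded
step 2: push -9: top = -9 -> consistent with the transcript
step 3: push -6: top = -6 -> in agreement
step 4: push -3: top = -3 -> agrees with the transcript
step 5: push 0: top = 0 -> matches
step 6: push 1: top = 1 -> matches
step 7: push -8: top = -8 -> no discrepancy
step 8: push 1: top = 1 -> checks out
step 9: push 8: top = 8 -> confirmed correct
step 10: 1 + 8 = 9 -> consistent with the transcript
step 11: -8 * 9 = -72 -> matches
step 12: 1 - -72 = 73 -> verified
step 13: 0 * 73 = 0 -> this is not what the transcript shows
The earliest wrong entry is at step 13: it should read top = 0.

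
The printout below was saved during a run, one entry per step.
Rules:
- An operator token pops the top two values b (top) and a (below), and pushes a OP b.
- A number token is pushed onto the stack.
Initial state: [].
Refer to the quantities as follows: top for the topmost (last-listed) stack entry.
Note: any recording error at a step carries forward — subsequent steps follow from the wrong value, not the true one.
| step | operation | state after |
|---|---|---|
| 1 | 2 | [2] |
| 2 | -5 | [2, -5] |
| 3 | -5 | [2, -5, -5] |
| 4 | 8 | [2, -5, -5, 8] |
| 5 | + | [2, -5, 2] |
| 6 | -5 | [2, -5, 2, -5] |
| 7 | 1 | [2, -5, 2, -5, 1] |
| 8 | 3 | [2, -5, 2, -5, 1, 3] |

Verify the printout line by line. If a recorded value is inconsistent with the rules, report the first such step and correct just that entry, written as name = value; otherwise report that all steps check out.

Recomputing the run from the initial state:
step 1: [2]
step 2: [2, -5]
step 3: [2, -5, -5]
step 4: [2, -5, -5, 8]
step 5: [2, -5, 3]
step 6: [2, -5, 3, -5]
step 7: [2, -5, 3, -5, 1]
step 8: [2, -5, 3, -5, 1, 3]
The first disagreement with the printout is at step 5, where the value should be top = 3.

step 5, top = 3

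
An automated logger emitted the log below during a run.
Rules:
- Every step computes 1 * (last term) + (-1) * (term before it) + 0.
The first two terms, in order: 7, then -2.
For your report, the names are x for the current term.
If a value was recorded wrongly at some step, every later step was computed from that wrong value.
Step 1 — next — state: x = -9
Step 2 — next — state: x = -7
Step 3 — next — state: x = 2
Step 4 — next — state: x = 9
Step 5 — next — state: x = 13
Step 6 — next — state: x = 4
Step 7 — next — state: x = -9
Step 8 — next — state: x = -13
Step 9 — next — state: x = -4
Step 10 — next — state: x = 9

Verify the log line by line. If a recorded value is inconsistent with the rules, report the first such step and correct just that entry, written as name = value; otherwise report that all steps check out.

step 5, x = 7

Recomputing the run from the initial state:
step 1: x = -9
step 2: x = -7
step 3: x = 2
step 4: x = 9
step 5: x = 7
step 6: x = -2
step 7: x = -9
step 8: x = -7
step 9: x = 2
step 10: x = 9
The first disagreement with the log is at step 5, where the value should be x = 7.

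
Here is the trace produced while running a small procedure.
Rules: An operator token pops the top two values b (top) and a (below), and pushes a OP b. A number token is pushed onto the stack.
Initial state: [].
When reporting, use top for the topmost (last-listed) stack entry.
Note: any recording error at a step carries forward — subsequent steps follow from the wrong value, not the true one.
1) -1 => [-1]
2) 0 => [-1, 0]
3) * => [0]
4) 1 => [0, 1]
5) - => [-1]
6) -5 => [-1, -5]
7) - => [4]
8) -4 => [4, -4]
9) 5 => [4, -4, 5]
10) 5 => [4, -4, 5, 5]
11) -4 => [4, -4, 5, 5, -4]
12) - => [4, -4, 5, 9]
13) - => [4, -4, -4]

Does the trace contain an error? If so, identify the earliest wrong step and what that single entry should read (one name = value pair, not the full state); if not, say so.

Step 1: push -1: top = -1 — checks out.
Step 2: push 0: top = 0 — matches.
Step 3: -1 * 0 = 0 — checks out.
Step 4: push 1: top = 1 — confirmed correct.
Step 5: 0 - 1 = -1 — checks out.
Step 6: push -5: top = -5 — consistent with the trace.
Step 7: -1 - -5 = 4 — checks out.
Step 8: push -4: top = -4 — agrees with the trace.
Step 9: push 5: top = 5 — same as recorded.
Step 10: push 5: top = 5 — exactly as logged.
Step 11: push -4: top = -4 — exactly as logged.
Step 12: 5 - -4 = 9 — no discrepancy.
Step 13: 5 - 9 = -4 — verified.
No step deviates from the rules.

no error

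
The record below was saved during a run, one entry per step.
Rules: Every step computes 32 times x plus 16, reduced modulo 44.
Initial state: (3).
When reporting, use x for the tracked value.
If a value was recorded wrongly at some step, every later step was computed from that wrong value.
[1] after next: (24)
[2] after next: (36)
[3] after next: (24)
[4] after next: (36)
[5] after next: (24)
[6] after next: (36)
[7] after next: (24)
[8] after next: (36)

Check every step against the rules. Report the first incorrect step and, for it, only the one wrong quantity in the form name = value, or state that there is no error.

1. x = (32*3 + 16) mod 44 = 24 (same as recorded)
2. x = (32*24 + 16) mod 44 = 36 (consistent with the record)
3. x = (32*36 + 16) mod 44 = 24 (verified)
4. x = (32*24 + 16) mod 44 = 36 (matches)
5. x = (32*36 + 16) mod 44 = 24 (same as recorded)
6. x = (32*24 + 16) mod 44 = 36 (matches)
7. x = (32*36 + 16) mod 44 = 24 (no discrepancy)
8. x = (32*24 + 16) mod 44 = 36 (exactly as logged)
Each recorded entry agrees with the recomputation.

no error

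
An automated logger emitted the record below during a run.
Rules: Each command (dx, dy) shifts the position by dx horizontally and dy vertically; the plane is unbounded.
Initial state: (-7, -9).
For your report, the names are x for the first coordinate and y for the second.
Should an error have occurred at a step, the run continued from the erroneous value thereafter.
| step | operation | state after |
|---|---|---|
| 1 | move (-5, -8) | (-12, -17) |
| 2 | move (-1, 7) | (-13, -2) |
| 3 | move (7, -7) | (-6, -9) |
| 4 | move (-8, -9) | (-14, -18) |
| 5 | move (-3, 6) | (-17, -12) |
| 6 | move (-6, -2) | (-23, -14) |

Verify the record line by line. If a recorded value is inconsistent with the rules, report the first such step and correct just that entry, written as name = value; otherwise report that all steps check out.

step 1: x = -7 + (-5) = -12, y = -9 + (-8) = -17 -> in agreement
step 2: x = -12 + (-1) = -13, y = -17 + (7) = -10 -> first mismatch against the record
First incorrect step: 2; the correct value is y = -10.

step 2, y = -10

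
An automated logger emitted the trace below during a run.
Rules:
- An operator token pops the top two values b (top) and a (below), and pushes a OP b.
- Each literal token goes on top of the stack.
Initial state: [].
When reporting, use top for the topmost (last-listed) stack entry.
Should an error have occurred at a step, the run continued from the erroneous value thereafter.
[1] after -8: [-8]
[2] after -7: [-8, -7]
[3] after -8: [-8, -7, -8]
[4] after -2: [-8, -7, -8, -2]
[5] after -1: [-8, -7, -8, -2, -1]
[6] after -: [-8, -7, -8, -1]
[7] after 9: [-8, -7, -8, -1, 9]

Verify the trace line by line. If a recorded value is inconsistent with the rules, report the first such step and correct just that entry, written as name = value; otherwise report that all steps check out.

no error

Recomputing the run from the initial state:
step 1: [-8]
step 2: [-8, -7]
step 3: [-8, -7, -8]
step 4: [-8, -7, -8, -2]
step 5: [-8, -7, -8, -2, -1]
step 6: [-8, -7, -8, -1]
step 7: [-8, -7, -8, -1, 9]
This matches the trace at every step.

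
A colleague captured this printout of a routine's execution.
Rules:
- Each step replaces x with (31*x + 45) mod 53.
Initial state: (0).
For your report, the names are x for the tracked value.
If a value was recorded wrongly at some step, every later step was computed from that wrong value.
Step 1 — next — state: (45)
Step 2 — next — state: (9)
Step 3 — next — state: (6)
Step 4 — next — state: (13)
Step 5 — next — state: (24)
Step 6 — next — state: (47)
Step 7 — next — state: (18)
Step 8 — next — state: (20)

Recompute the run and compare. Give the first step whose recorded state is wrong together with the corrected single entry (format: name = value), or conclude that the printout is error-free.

Recomputing the run from the initial state:
step 1: x = 45
step 2: x = 9
step 3: x = 6
step 4: x = 19
step 5: x = 51
step 6: x = 36
step 7: x = 48
step 8: x = 49
The first disagreement with the printout is at step 4, where the value should be x = 19.

step 4, x = 19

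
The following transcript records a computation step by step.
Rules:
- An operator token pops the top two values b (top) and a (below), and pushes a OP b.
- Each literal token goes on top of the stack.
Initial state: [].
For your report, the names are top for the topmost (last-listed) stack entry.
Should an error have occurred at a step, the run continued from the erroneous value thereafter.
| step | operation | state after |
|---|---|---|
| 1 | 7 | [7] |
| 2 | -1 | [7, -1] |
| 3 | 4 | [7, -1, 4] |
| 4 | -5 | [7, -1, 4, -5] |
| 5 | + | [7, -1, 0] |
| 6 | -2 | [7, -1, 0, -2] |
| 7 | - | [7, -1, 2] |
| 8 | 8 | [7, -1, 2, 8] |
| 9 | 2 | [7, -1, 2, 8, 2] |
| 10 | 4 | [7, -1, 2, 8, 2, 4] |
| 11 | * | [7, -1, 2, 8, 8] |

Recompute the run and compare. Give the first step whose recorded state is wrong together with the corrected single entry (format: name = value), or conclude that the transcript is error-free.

step 5, top = -1

Step 1: push 7: top = 7 — checks out.
Step 2: push -1: top = -1 — verified.
Step 3: push 4: top = 4 — no discrepancy.
Step 4: push -5: top = -5 — agrees with the transcript.
Step 5: 4 + -5 = -1 — a discrepancy with the transcript.
Conclusion: step 5 carries the first error; the entry should be top = -1.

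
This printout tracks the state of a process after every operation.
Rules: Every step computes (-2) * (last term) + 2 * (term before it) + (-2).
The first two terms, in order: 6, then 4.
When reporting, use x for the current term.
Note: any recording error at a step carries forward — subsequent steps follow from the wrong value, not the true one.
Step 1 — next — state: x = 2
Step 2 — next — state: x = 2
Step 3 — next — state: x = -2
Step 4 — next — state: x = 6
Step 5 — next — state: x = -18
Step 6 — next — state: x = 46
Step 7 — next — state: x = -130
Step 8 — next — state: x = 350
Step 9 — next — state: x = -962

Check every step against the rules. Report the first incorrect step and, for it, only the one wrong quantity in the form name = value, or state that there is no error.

Recomputing the run from the initial state:
step 1: x = 2
step 2: x = 2
step 3: x = -2
step 4: x = 6
step 5: x = -18
step 6: x = 46
step 7: x = -130
step 8: x = 350
step 9: x = -962
This matches the printout at every step.

no error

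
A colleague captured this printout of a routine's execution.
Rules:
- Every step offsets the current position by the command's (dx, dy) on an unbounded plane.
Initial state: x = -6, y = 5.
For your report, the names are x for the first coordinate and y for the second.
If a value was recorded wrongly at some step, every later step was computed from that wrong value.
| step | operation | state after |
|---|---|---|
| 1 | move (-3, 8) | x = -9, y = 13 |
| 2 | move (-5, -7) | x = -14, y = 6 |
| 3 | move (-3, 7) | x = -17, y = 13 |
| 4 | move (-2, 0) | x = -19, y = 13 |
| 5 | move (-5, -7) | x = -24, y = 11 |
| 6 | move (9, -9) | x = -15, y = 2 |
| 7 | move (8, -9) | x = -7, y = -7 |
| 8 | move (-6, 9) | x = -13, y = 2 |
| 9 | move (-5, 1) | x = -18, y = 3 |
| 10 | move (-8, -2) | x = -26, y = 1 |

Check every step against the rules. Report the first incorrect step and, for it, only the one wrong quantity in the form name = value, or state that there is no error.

step 1: x = -6 + (-3) = -9, y = 5 + (8) = 13 -> agrees with the printout
step 2: x = -9 + (-5) = -14, y = 13 + (-7) = 6 -> matches
step 3: x = -14 + (-3) = -17, y = 6 + (7) = 13 -> matches
step 4: x = -17 + (-2) = -19, y = 13 + (0) = 13 -> matches
step 5: x = -19 + (-5) = -24, y = 13 + (-7) = 6 -> the printout has a different value
That makes step 5 the first incorrect line — y = 6 is what it should show.

step 5, y = 6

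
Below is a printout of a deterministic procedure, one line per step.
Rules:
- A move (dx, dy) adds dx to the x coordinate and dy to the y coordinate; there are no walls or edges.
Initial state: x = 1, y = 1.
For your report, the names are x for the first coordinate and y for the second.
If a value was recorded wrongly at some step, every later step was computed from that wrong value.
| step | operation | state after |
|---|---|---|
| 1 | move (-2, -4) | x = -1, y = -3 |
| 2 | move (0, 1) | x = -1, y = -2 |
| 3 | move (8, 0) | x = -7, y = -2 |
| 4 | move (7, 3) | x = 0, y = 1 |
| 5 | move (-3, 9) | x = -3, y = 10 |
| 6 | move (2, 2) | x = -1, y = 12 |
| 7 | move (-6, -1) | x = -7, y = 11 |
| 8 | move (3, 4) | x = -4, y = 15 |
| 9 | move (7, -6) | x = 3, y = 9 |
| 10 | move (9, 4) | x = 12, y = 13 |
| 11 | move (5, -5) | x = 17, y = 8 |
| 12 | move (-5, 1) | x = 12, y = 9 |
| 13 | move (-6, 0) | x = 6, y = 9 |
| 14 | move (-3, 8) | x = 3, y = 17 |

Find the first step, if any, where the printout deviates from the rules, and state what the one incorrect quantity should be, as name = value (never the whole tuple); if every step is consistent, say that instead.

Step 1: x = 1 + (-2) = -1, y = 1 + (-4) = -3 — confirmed correct.
Step 2: x = -1 + (0) = -1, y = -3 + (1) = -2 — in agreement.
Step 3: x = -1 + (8) = 7, y = -2 + (0) = -2 — the recorded entry deviates here.
First deviation found at step 3; the corrected entry is x = 7.

step 3, x = 7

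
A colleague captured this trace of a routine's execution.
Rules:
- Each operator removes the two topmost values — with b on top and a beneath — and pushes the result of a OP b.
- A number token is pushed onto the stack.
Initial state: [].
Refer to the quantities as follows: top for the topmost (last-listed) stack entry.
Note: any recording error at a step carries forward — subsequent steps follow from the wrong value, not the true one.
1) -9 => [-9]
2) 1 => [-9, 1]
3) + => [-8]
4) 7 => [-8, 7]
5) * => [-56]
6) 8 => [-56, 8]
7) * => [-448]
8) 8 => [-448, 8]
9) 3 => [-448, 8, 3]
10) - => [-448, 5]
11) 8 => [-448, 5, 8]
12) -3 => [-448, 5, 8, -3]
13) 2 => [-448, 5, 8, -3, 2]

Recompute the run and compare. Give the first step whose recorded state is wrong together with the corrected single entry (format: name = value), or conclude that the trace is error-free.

no error

Step 1: push -9: top = -9 — consistent with the trace.
Step 2: push 1: top = 1 — confirmed correct.
Step 3: -9 + 1 = -8 — exactly as logged.
Step 4: push 7: top = 7 — confirmed correct.
Step 5: -8 * 7 = -56 — agrees with the trace.
Step 6: push 8: top = 8 — exactly as logged.
Step 7: -56 * 8 = -448 — agrees with the trace.
Step 8: push 8: top = 8 — matches.
Step 9: push 3: top = 3 — agrees with the trace.
Step 10: 8 - 3 = 5 — agrees with the trace.
Step 11: push 8: top = 8 — verified.
Step 12: push -3: top = -3 — same as recorded.
Step 13: push 2: top = 2 — same as recorded.
All entries verified; no error found.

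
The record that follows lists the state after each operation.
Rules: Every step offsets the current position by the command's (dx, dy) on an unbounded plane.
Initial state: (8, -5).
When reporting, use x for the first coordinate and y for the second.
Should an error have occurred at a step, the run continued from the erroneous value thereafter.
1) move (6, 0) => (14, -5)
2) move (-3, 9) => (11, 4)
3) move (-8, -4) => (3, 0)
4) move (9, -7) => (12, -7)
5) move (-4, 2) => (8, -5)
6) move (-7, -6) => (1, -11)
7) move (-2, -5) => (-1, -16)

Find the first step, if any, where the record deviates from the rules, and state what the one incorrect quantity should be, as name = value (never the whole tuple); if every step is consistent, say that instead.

no error

Recomputing the run from the initial state:
step 1: x = 14, y = -5
step 2: x = 11, y = 4
step 3: x = 3, y = 0
step 4: x = 12, y = -7
step 5: x = 8, y = -5
step 6: x = 1, y = -11
step 7: x = -1, y = -16
This matches the record at every step.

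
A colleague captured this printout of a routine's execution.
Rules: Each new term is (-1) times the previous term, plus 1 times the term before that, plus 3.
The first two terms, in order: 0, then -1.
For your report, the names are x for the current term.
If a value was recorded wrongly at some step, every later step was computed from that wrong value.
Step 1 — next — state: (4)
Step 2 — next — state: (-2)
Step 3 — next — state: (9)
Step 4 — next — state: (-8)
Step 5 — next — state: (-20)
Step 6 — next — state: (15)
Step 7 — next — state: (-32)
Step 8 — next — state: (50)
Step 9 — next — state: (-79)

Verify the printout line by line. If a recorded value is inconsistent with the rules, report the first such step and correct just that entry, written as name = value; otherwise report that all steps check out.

step 5, x = 20

Recomputing the run from the initial state:
step 1: x = 4
step 2: x = -2
step 3: x = 9
step 4: x = -8
step 5: x = 20
step 6: x = -25
step 7: x = 48
step 8: x = -70
step 9: x = 121
The first disagreement with the printout is at step 5, where the value should be x = 20.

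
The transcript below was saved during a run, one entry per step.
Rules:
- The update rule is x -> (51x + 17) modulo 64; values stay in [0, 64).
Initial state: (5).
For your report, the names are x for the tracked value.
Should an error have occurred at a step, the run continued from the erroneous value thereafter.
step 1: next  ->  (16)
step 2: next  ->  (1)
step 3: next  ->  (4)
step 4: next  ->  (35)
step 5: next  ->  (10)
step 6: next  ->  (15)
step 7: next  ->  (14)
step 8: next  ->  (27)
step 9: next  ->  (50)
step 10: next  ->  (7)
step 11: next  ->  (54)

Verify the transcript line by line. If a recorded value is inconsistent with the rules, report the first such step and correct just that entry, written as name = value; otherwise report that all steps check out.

Recomputing the run from the initial state:
step 1: x = 16
step 2: x = 1
step 3: x = 4
step 4: x = 29
step 5: x = 24
step 6: x = 25
step 7: x = 12
step 8: x = 53
step 9: x = 32
step 10: x = 49
step 11: x = 20
The first disagreement with the transcript is at step 4, where the value should be x = 29.

step 4, x = 29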